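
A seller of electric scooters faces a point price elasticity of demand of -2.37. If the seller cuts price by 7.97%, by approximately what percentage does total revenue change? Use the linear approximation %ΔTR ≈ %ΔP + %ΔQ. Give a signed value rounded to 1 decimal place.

%ΔQ ≈ Ed × %ΔP = (-2.37) × (-7.97%) = +18.8889%
%ΔTR ≈ %ΔP + %ΔQ = (-7.97%) + (+18.8889%) = +10.9189%

+10.9%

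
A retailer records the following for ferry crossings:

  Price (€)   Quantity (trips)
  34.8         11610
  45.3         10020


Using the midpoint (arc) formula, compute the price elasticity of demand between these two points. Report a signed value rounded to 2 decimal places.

%ΔQ = (10020 − 11610) / [(11610 + 10020)/2] = -1590/10815 = -0.147018…
%ΔP = (45.3 − 34.8) / [(34.8 + 45.3)/2] = 10.5/40.05 = 0.262172…
Arc Ed = %ΔQ / %ΔP = (-1590/10815) / (10.5/40.05) = -0.5607…

-0.56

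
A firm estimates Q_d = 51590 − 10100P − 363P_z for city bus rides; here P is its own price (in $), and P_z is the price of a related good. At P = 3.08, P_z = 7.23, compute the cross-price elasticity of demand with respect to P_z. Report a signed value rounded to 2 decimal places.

At the given values, Q_d = 51590 − 10100(3.08) − 363(7.23) = 17857.51.
∂Q_d/∂P_z = -363.
E = (-363) × (7.23/17857.51) = -0.1469…

-0.15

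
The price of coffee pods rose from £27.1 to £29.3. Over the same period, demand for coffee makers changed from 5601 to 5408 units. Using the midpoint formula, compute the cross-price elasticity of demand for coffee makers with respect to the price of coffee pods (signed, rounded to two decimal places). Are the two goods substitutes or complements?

%ΔQ_{coffee makers} = (5408 − 5601)/avg = -193/5504.5 = -0.035062…
%ΔP_{coffee pods} = (29.3 − 27.1)/avg = 2.2/28.2 = 0.078014…
E_cross = (-193/5504.5) / (2.2/28.2) = -0.4494…
E_cross < 0 ⇒ the goods are complements.

-0.45; complements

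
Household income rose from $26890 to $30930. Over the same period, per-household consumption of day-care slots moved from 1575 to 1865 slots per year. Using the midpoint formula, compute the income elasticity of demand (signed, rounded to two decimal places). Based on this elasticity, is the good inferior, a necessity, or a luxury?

1.21; luxury

%ΔQ = (1865 − 1575)/[( 1575 + 1865)/2] = 290/1720 = 0.168604…
%ΔIncome = (30930 − 26890)/[( 26890 + 30930)/2] = 4040/28910 = 0.139744…
E_income = (290/1720) / (4040/28910) = 1.2065…
E_income > 1 ⇒ normal good, luxury.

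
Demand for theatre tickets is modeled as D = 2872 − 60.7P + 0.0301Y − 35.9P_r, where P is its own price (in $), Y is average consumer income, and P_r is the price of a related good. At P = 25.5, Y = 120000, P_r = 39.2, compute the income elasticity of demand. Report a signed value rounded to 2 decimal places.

1.02

At the given values, D = 2872 − 60.7(25.5) + 0.0301(120000) − 35.9(39.2) = 3528.87.
∂D/∂Y = 0.0301.
E = (0.0301) × (120000/3528.87) = 1.0235…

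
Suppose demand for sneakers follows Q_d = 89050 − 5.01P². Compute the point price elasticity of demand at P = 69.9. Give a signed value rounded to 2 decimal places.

-0.76

dQ_d/dP = −2·5.01·P = -700.398. At P = 69.9, Q_d = 64571.0899.
Ed = (dQ_d/dP)·(P/Q_d) = (-700.398) × (69.9/64571.0899) = -0.7582…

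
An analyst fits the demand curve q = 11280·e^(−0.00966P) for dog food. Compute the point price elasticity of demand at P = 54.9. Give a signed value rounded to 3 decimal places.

-0.530

dq/dP = −0.00966·q = -64.1158. At P = 54.9, q = 6637.25.
Ed = (dq/dP)·(P/q) = (-64.1158) × (54.9/6637.25) = -0.53033…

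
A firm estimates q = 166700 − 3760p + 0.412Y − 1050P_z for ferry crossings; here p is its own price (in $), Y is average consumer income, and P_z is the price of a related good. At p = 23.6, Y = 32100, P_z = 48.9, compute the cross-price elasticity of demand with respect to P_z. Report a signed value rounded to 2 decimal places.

At the given values, q = 166700 − 3760(23.6) + 0.412(32100) − 1050(48.9) = 39844.2.
∂q/∂P_z = -1050.
E = (-1050) × (48.9/39844.2) = -1.2886…

-1.29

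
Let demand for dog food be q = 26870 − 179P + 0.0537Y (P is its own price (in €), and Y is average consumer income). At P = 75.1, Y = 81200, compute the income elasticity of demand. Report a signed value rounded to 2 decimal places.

At the given values, q = 26870 − 179(75.1) + 0.0537(81200) = 17787.54.
∂q/∂Y = 0.0537.
E = (0.0537) × (81200/17787.54) = 0.2451…

0.25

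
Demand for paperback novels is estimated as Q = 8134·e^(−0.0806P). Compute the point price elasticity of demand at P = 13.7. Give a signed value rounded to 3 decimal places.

dQ/dP = −0.0806·Q = -217.311. At P = 13.7, Q = 2696.17.
Ed = (dQ/dP)·(P/Q) = (-217.311) × (13.7/2696.17) = -1.10422

-1.104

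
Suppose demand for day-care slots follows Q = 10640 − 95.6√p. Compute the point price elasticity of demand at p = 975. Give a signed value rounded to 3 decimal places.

-0.195

dQ/dp = −95.6/(2√p) = -1.53083. At p = 975, Q = 7654.89.
Ed = (dQ/dp)·(p/Q) = (-1.53083) × (975/7654.89) = -0.19498…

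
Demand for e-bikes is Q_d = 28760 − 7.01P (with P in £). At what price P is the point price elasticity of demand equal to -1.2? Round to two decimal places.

2237.84

Ed = −7.01P/(28760 − 7.01P). Set this equal to -1.2:
7.01P = 1.2·(28760 − 7.01P) ⇒ 7.01P(1 + 1.2) = 1.2·28760
P = 1.2·28760 / (7.01·2.2) = 2237.8420…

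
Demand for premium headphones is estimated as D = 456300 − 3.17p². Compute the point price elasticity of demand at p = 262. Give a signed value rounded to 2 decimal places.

dD/dp = −2·3.17·p = -1661.08. At p = 262, D = 238698.52.
Ed = (dD/dp)·(p/D) = (-1661.08) × (262/238698.52) = -1.8232…

-1.82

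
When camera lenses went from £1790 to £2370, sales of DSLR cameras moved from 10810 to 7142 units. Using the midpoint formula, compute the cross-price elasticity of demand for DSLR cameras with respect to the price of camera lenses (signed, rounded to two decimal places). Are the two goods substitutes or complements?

%ΔQ_{DSLR cameras} = (7142 − 10810)/avg = -3668/8976 = -0.408645…
%ΔP_{camera lenses} = (2370 − 1790)/avg = 580/2080 = 0.278846…
E_cross = (-3668/8976) / (580/2080) = -1.4654…
E_cross < 0 ⇒ the goods are complements.

-1.47; complements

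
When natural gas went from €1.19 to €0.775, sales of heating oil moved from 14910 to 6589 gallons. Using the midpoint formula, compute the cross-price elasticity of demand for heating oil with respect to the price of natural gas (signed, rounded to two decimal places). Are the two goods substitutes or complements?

%ΔQ_{heating oil} = (6589 − 14910)/avg = -8321/10749.5 = -0.774082…
%ΔP_{natural gas} = (0.775 − 1.19)/avg = -0.415/0.9825 = -0.422391…
E_cross = (-8321/10749.5) / (-0.415/0.9825) = 1.8326…
E_cross > 0 ⇒ the goods are substitutes.

1.83; substitutes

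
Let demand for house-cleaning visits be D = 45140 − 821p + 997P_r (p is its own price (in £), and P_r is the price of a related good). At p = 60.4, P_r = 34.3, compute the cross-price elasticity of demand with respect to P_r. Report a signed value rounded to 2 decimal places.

At the given values, D = 45140 − 821(60.4) + 997(34.3) = 29748.7.
∂D/∂P_r = 997.
E = (997) × (34.3/29748.7) = 1.1495…

1.15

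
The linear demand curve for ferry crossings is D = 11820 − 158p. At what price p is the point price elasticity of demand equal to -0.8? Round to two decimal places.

Ed = −158p/(11820 − 158p). Set this equal to -0.8:
158p = 0.8·(11820 − 158p) ⇒ 158p(1 + 0.8) = 0.8·11820
p = 0.8·11820 / (158·1.8) = 33.2489…

33.25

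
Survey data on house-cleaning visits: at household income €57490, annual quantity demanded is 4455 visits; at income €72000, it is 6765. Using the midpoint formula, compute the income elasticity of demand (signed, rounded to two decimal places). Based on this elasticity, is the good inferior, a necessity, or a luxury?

1.84; luxury

%ΔQ = (6765 − 4455)/[( 4455 + 6765)/2] = 2310/5610 = 0.411764…
%ΔIncome = (72000 − 57490)/[( 57490 + 72000)/2] = 14510/64745 = 0.224109…
E_income = (2310/5610) / (14510/64745) = 1.8373…
E_income > 1 ⇒ normal good, luxury.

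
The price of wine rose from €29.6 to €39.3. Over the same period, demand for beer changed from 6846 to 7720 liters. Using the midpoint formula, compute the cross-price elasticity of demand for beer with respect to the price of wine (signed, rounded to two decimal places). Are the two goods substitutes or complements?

%ΔQ_{beer} = (7720 − 6846)/avg = 874/7283 = 0.120005…
%ΔP_{wine} = (39.3 − 29.6)/avg = 9.7/34.45 = 0.281567…
E_cross = (874/7283) / (9.7/34.45) = 0.4262…
E_cross > 0 ⇒ the goods are substitutes.

0.43; substitutes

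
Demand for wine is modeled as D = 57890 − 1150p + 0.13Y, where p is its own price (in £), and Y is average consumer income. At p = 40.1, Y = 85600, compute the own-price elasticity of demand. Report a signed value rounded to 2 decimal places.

-2.01

At the given values, D = 57890 − 1150(40.1) + 0.13(85600) = 22903.
∂D/∂p = −1150.
E = (-1150) × (40.1/22903) = -2.0134…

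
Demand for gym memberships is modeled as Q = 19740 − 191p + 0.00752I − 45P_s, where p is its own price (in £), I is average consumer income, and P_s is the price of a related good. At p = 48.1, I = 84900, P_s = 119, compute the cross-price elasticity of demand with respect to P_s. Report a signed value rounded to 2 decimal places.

-0.92

At the given values, Q = 19740 − 191(48.1) + 0.00752(84900) − 45(119) = 5836.348.
∂Q/∂P_s = -45.
E = (-45) × (119/5836.348) = -0.9175…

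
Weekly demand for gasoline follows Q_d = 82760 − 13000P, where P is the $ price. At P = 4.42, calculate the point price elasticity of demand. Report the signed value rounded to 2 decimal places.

-2.27

dQ_d/dP = −13000. At P = 4.42, Q_d = 82760 − 13000(4.42) = 25300.
Ed = (dQ_d/dP)·(P/Q_d) = −13000 × (4.42/25300) = -2.2711…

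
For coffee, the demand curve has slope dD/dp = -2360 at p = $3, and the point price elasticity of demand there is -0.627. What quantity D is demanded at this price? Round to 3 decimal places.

11291.866

Ed = (dD/dp)·(p/D) ⇒ D = (dD/dp)·p/Ed = (-2360)·3/(-0.627) = 11291.86602…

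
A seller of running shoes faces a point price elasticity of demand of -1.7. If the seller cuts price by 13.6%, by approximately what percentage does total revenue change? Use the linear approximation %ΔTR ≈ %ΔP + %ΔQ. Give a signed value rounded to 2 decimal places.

%ΔQ ≈ Ed × %ΔP = (-1.7) × (-13.6%) = +23.1200%
%ΔTR ≈ %ΔP + %ΔQ = (-13.6%) + (+23.1200%) = +9.5200%

+9.52%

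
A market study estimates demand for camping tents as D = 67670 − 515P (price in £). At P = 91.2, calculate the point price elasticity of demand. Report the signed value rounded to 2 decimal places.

dD/dP = −515. At P = 91.2, D = 67670 − 515(91.2) = 20702.
Ed = (dD/dP)·(P/D) = −515 × (91.2/20702) = -2.2687…

-2.27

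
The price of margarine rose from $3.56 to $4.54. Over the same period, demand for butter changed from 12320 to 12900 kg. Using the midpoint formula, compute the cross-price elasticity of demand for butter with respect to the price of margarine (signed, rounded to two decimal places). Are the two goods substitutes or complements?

%ΔQ_{butter} = (12900 − 12320)/avg = 580/12610 = 0.045995…
%ΔP_{margarine} = (4.54 − 3.56)/avg = 0.98/4.05 = 0.241975…
E_cross = (580/12610) / (0.98/4.05) = 0.1900…
E_cross > 0 ⇒ the goods are substitutes.

0.19; substitutes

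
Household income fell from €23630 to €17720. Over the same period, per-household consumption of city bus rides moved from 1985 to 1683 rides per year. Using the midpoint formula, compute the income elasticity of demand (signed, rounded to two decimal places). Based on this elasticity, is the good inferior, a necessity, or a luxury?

%ΔQ = (1683 − 1985)/[( 1985 + 1683)/2] = -302/1834 = -0.164667…
%ΔIncome = (17720 − 23630)/[( 23630 + 17720)/2] = -5910/20675 = -0.285852…
E_income = (-302/1834) / (-5910/20675) = 0.5760…
0 < E_income < 1 ⇒ normal good, necessity.

0.58; necessity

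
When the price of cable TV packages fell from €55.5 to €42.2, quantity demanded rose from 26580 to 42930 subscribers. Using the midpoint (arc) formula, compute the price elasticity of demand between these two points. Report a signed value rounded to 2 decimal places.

-1.73

%ΔQ = (42930 − 26580) / [(26580 + 42930)/2] = 16350/34755 = 0.470435…
%ΔP = (42.2 − 55.5) / [(55.5 + 42.2)/2] = -13.3/48.85 = -0.272262…
Arc Ed = %ΔQ / %ΔP = (16350/34755) / (-13.3/48.85) = -1.7278…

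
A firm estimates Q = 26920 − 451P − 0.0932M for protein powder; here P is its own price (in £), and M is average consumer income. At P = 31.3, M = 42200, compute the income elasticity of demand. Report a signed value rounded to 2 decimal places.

At the given values, Q = 26920 − 451(31.3) − 0.0932(42200) = 8870.66.
∂Q/∂M = -0.0932.
E = (-0.0932) × (42200/8870.66) = -0.4433…

-0.44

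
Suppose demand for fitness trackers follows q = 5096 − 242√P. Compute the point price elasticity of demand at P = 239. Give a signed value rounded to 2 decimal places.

dq/dP = −242/(2√P) = -7.82684. At P = 239, q = 1354.77.
Ed = (dq/dP)·(P/q) = (-7.82684) × (239/1354.77) = -1.3807…

-1.38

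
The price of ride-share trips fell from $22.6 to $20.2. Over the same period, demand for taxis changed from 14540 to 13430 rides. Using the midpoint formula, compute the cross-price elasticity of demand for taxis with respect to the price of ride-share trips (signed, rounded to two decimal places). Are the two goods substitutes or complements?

0.71; substitutes

%ΔQ_{taxis} = (13430 − 14540)/avg = -1110/13985 = -0.079370…
%ΔP_{ride-share trips} = (20.2 − 22.6)/avg = -2.4/21.4 = -0.112149…
E_cross = (-1110/13985) / (-2.4/21.4) = 0.7077…
E_cross > 0 ⇒ the goods are substitutes.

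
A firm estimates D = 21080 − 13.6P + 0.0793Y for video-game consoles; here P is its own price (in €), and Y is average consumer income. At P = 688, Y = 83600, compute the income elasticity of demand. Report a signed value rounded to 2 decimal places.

0.36

At the given values, D = 21080 − 13.6(688) + 0.0793(83600) = 18352.68.
∂D/∂Y = 0.0793.
E = (0.0793) × (83600/18352.68) = 0.3612…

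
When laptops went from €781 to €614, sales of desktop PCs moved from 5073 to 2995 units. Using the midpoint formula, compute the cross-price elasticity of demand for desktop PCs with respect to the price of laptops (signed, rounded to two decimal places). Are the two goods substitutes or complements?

%ΔQ_{desktop PCs} = (2995 − 5073)/avg = -2078/4034 = -0.515121…
%ΔP_{laptops} = (614 − 781)/avg = -167/697.5 = -0.239426…
E_cross = (-2078/4034) / (-167/697.5) = 2.1514…
E_cross > 0 ⇒ the goods are substitutes.

2.15; substitutes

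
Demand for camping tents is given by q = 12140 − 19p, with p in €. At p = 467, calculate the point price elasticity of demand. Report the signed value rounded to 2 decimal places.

-2.72

dq/dp = −19. At p = 467, q = 12140 − 19(467) = 3267.
Ed = (dq/dp)·(p/q) = −19 × (467/3267) = -2.7159…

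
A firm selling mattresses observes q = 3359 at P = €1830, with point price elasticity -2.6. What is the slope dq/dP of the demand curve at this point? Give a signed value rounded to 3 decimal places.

-4.772

Ed = (dq/dP)·(P/q) ⇒ dq/dP = Ed·q/P = (-2.6)·3359/1830 = -4.77234…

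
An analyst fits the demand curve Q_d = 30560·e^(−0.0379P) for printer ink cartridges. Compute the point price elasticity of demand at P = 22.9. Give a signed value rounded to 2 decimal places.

dQ_d/dP = −0.0379·Q_d = -486.255. At P = 22.9, Q_d = 12829.9.
Ed = (dQ_d/dP)·(P/Q_d) = (-486.255) × (22.9/12829.9) = -0.8679…

-0.87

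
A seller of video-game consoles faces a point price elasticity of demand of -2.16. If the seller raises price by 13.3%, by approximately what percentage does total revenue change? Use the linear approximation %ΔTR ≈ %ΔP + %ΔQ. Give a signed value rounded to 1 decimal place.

%ΔQ ≈ Ed × %ΔP = (-2.16) × (+13.3%) = -28.7280%
%ΔTR ≈ %ΔP + %ΔQ = (+13.3%) + (-28.7280%) = -15.4280%

-15.4%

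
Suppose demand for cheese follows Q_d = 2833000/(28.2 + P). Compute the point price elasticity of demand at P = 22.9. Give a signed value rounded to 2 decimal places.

dQ_d/dP = −2833000/(28.2 + P)² = -1084.94. At P = 22.9, Q_d = 55440.3.
Ed = (dQ_d/dP)·(P/Q_d) = (-1084.94) × (22.9/55440.3) = -0.4481…

-0.45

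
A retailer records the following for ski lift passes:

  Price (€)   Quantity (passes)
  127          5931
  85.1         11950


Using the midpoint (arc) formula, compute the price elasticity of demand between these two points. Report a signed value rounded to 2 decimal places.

-1.70

%ΔQ = (11950 − 5931) / [(5931 + 11950)/2] = 6019/8940.5 = 0.673228…
%ΔP = (85.1 − 127) / [(127 + 85.1)/2] = -41.9/106.05 = -0.395096…
Arc Ed = %ΔQ / %ΔP = (6019/8940.5) / (-41.9/106.05) = -1.7039…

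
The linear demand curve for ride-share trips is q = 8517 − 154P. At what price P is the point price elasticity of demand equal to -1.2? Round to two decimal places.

Ed = −154P/(8517 − 154P). Set this equal to -1.2:
154P = 1.2·(8517 − 154P) ⇒ 154P(1 + 1.2) = 1.2·8517
P = 1.2·8517 / (154·2.2) = 30.1664…

30.17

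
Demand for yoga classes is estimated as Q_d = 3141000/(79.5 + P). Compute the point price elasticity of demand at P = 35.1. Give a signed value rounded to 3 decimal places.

-0.306

dQ_d/dP = −3141000/(79.5 + P)² = -239.166. At P = 35.1, Q_d = 27408.4.
Ed = (dQ_d/dP)·(P/Q_d) = (-239.166) × (35.1/27408.4) = -0.30628…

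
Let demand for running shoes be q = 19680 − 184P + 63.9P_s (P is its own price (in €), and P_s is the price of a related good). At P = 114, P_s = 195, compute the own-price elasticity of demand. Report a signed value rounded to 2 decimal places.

-1.88

At the given values, q = 19680 − 184(114) + 63.9(195) = 11164.5.
∂q/∂P = −184.
E = (-184) × (114/11164.5) = -1.8788…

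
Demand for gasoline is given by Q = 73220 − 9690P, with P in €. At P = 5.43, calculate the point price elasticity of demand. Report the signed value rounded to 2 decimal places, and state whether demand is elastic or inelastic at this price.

dQ/dP = −9690. At P = 5.43, Q = 73220 − 9690(5.43) = 20603.3.
Ed = (dQ/dP)·(P/Q) = −9690 × (5.43/20603.3) = -2.5537…
|Ed| = 2.55 > 1, so demand is elastic.

-2.55; elastic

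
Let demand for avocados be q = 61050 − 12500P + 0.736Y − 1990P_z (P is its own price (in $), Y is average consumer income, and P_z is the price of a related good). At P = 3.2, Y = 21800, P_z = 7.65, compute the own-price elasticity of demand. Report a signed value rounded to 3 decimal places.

-1.829

At the given values, q = 61050 − 12500(3.2) + 0.736(21800) − 1990(7.65) = 21871.3.
∂q/∂P = −12500.
E = (-12500) × (3.2/21871.3) = -1.82888…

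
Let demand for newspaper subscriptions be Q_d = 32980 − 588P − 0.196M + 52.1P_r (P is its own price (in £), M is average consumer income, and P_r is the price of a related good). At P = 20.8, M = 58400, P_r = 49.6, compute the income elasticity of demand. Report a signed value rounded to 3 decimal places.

At the given values, Q_d = 32980 − 588(20.8) − 0.196(58400) + 52.1(49.6) = 11887.36.
∂Q_d/∂M = -0.196.
E = (-0.196) × (58400/11887.36) = -0.96290…

-0.963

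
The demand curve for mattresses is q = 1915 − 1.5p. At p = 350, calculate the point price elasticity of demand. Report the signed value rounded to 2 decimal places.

dq/dp = −1.5. At p = 350, q = 1915 − 1.5(350) = 1390.
Ed = (dq/dp)·(p/q) = −1.5 × (350/1390) = -0.3776…

-0.38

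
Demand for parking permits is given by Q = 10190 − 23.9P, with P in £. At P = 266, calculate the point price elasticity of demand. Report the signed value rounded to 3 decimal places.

-1.659

dQ/dP = −23.9. At P = 266, Q = 10190 − 23.9(266) = 3832.6.
Ed = (dQ/dP)·(P/Q) = −23.9 × (266/3832.6) = -1.65876…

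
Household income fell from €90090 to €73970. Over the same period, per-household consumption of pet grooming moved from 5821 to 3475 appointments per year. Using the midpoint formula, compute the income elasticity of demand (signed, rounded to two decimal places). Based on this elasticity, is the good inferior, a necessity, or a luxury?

2.57; luxury

%ΔQ = (3475 − 5821)/[( 5821 + 3475)/2] = -2346/4648 = -0.504733…
%ΔIncome = (73970 − 90090)/[( 90090 + 73970)/2] = -16120/82030 = -0.196513…
E_income = (-2346/4648) / (-16120/82030) = 2.5684…
E_income > 1 ⇒ normal good, luxury.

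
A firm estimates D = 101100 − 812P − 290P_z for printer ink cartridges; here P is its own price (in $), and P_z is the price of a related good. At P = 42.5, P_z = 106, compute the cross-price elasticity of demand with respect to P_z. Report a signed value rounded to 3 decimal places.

At the given values, D = 101100 − 812(42.5) − 290(106) = 35850.
∂D/∂P_z = -290.
E = (-290) × (106/35850) = -0.85746…

-0.857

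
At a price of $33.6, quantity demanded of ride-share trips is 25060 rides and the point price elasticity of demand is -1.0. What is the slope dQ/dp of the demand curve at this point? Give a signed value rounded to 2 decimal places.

-745.83

Ed = (dQ/dp)·(p/Q) ⇒ dQ/dp = Ed·Q/p = (-1.0)·25060/33.6 = -745.8333…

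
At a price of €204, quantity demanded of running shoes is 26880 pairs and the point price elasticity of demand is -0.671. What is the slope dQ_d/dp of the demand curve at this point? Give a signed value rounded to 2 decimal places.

-88.41

Ed = (dQ_d/dp)·(p/Q_d) ⇒ dQ_d/dp = Ed·Q_d/p = (-0.671)·26880/204 = -88.4141…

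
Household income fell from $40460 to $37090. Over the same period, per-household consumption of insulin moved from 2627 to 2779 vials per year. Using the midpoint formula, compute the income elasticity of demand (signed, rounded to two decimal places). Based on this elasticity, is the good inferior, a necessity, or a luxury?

%ΔQ = (2779 − 2627)/[( 2627 + 2779)/2] = 152/2703 = 0.056233…
%ΔIncome = (37090 − 40460)/[( 40460 + 37090)/2] = -3370/38775 = -0.086911…
E_income = (152/2703) / (-3370/38775) = -0.6470…
E_income < 0 ⇒ inferior good.

-0.65; inferior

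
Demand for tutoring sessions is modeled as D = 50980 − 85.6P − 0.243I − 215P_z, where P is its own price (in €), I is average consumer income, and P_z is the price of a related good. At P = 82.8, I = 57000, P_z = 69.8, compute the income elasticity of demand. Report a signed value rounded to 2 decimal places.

-0.92

At the given values, D = 50980 − 85.6(82.8) − 0.243(57000) − 215(69.8) = 15034.32.
∂D/∂I = -0.243.
E = (-0.243) × (57000/15034.32) = -0.9212…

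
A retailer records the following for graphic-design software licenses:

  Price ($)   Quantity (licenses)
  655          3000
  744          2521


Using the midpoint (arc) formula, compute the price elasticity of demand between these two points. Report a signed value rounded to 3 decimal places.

%ΔQ = (2521 − 3000) / [(3000 + 2521)/2] = -479/2760.5 = -0.173519…
%ΔP = (744 − 655) / [(655 + 744)/2] = 89/699.5 = 0.127233…
Arc Ed = %ΔQ / %ΔP = (-479/2760.5) / (89/699.5) = -1.36378…

-1.364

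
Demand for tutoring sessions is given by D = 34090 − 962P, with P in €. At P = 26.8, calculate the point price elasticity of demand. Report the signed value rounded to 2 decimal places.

-3.10

dD/dP = −962. At P = 26.8, D = 34090 − 962(26.8) = 8308.4.
Ed = (dD/dP)·(P/D) = −962 × (26.8/8308.4) = -3.1030…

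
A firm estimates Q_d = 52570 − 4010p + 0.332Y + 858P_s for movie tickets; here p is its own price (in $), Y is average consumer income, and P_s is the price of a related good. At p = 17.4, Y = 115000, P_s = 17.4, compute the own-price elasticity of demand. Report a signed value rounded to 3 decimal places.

At the given values, Q_d = 52570 − 4010(17.4) + 0.332(115000) + 858(17.4) = 35905.2.
∂Q_d/∂p = −4010.
E = (-4010) × (17.4/35905.2) = -1.94328…

-1.943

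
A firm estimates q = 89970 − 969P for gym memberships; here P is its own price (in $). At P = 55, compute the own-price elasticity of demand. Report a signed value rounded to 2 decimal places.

At the given values, q = 89970 − 969(55) = 36675.
∂q/∂P = −969.
E = (-969) × (55/36675) = -1.4531…

-1.45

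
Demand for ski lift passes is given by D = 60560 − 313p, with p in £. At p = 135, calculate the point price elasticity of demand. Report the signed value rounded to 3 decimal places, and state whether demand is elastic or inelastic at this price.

dD/dp = −313. At p = 135, D = 60560 − 313(135) = 18305.
Ed = (dD/dp)·(p/D) = −313 × (135/18305) = -2.30838…
|Ed| = 2.308 > 1, so demand is elastic.

-2.308; elastic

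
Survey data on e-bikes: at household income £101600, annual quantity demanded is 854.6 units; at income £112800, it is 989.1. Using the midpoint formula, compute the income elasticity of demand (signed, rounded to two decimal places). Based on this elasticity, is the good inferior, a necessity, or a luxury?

%ΔQ = (989.1 − 854.6)/[( 854.6 + 989.1)/2] = 134.5/921.85 = 0.145902…
%ΔIncome = (112800 − 101600)/[( 101600 + 112800)/2] = 11200/107200 = 0.104477…
E_income = (134.5/921.85) / (11200/107200) = 1.3964…
E_income > 1 ⇒ normal good, luxury.

1.40; luxury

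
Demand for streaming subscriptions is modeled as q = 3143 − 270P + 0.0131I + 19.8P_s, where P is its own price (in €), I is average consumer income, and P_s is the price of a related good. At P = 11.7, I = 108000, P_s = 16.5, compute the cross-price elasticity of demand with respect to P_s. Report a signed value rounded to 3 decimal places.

0.189

At the given values, q = 3143 − 270(11.7) + 0.0131(108000) + 19.8(16.5) = 1725.5.
∂q/∂P_s = 19.8.
E = (19.8) × (16.5/1725.5) = 0.18933…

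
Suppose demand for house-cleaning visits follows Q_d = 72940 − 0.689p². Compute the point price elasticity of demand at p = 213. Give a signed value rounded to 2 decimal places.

dQ_d/dp = −2·0.689·p = -293.514. At p = 213, Q_d = 41680.759.
Ed = (dQ_d/dp)·(p/Q_d) = (-293.514) × (213/41680.759) = -1.4999…

-1.50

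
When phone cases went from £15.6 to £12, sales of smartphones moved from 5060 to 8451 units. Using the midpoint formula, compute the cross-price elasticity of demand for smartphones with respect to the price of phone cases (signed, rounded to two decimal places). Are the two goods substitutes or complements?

-1.92; complements

%ΔQ_{smartphones} = (8451 − 5060)/avg = 3391/6755.5 = 0.501961…
%ΔP_{phone cases} = (12 − 15.6)/avg = -3.6/13.8 = -0.260869…
E_cross = (3391/6755.5) / (-3.6/13.8) = -1.9241…
E_cross < 0 ⇒ the goods are complements.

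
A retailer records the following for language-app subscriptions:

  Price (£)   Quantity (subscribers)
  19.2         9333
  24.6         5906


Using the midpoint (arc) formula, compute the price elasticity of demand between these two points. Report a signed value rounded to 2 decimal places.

%ΔQ = (5906 − 9333) / [(9333 + 5906)/2] = -3427/7619.5 = -0.449767…
%ΔP = (24.6 − 19.2) / [(19.2 + 24.6)/2] = 5.4/21.9 = 0.246575…
Arc Ed = %ΔQ / %ΔP = (-3427/7619.5) / (5.4/21.9) = -1.8240…

-1.82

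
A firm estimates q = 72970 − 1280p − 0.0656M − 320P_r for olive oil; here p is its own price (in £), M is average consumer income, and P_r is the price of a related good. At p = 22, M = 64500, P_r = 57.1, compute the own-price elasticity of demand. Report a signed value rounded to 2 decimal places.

-1.26

At the given values, q = 72970 − 1280(22) − 0.0656(64500) − 320(57.1) = 22306.8.
∂q/∂p = −1280.
E = (-1280) × (22/22306.8) = -1.2623…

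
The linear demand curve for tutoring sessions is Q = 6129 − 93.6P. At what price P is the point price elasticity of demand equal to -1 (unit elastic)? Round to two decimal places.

32.74

Ed = −93.6P/(6129 − 93.6P). Set this equal to -1:
93.6P = 1·(6129 − 93.6P) ⇒ 93.6P(1 + 1) = 1·6129
P = 1·6129 / (93.6·2) = 32.7403…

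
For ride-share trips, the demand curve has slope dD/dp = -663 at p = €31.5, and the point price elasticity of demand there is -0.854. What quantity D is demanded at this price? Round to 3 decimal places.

Ed = (dD/dp)·(p/D) ⇒ D = (dD/dp)·p/Ed = (-663)·31.5/(-0.854) = 24454.91803…

24454.918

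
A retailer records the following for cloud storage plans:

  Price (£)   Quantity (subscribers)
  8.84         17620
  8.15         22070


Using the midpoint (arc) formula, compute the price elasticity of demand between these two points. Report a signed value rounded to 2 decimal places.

-2.76

%ΔQ = (22070 − 17620) / [(17620 + 22070)/2] = 4450/19845 = 0.224237…
%ΔP = (8.15 − 8.84) / [(8.84 + 8.15)/2] = -0.69/8.495 = -0.081224…
Arc Ed = %ΔQ / %ΔP = (4450/19845) / (-0.69/8.495) = -2.7607…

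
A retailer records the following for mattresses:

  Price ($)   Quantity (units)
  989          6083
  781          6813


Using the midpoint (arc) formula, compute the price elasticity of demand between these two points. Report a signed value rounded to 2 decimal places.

-0.48

%ΔQ = (6813 − 6083) / [(6083 + 6813)/2] = 730/6448 = 0.113213…
%ΔP = (781 − 989) / [(989 + 781)/2] = -208/885 = -0.235028…
Arc Ed = %ΔQ / %ΔP = (730/6448) / (-208/885) = -0.4817…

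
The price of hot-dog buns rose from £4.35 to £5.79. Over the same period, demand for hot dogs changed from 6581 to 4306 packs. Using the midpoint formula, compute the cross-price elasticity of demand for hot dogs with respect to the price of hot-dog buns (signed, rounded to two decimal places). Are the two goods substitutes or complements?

-1.47; complements

%ΔQ_{hot dogs} = (4306 − 6581)/avg = -2275/5443.5 = -0.417929…
%ΔP_{hot-dog buns} = (5.79 − 4.35)/avg = 1.44/5.07 = 0.284023…
E_cross = (-2275/5443.5) / (1.44/5.07) = -1.4714…
E_cross < 0 ⇒ the goods are complements.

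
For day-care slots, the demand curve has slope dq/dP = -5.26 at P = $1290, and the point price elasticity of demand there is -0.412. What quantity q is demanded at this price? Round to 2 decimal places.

Ed = (dq/dP)·(P/q) ⇒ q = (dq/dP)·P/Ed = (-5.26)·1290/(-0.412) = 16469.4174…

16469.42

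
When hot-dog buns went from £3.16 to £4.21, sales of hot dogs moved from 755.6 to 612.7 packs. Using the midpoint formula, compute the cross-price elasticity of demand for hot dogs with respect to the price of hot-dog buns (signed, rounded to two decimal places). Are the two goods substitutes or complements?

%ΔQ_{hot dogs} = (612.7 − 755.6)/avg = -142.9/684.15 = -0.208872…
%ΔP_{hot-dog buns} = (4.21 − 3.16)/avg = 1.05/3.685 = 0.284938…
E_cross = (-142.9/684.15) / (1.05/3.685) = -0.7330…
E_cross < 0 ⇒ the goods are complements.

-0.73; complements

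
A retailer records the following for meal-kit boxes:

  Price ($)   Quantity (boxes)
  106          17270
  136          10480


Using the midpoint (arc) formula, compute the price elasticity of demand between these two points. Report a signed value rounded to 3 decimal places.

-1.974

%ΔQ = (10480 − 17270) / [(17270 + 10480)/2] = -6790/13875 = -0.489369…
%ΔP = (136 − 106) / [(106 + 136)/2] = 30/121 = 0.247933…
Arc Ed = %ΔQ / %ΔP = (-6790/13875) / (30/121) = -1.97378…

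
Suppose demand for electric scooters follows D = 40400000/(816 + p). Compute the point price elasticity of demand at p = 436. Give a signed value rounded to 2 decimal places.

-0.35

dD/dp = −40400000/(816 + p)² = -25.7735. At p = 436, D = 32268.4.
Ed = (dD/dp)·(p/D) = (-25.7735) × (436/32268.4) = -0.3482…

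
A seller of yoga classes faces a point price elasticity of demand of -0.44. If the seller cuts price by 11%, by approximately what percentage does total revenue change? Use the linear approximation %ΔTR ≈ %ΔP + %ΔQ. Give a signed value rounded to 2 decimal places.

-6.16%

%ΔQ ≈ Ed × %ΔP = (-0.44) × (-11%) = +4.8400%
%ΔTR ≈ %ΔP + %ΔQ = (-11%) + (+4.8400%) = -6.1600%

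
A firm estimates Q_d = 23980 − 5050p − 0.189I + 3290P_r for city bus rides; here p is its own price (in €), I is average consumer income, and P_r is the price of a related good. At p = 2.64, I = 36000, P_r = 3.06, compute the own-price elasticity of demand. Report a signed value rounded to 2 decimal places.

-0.96

At the given values, Q_d = 23980 − 5050(2.64) − 0.189(36000) + 3290(3.06) = 13911.4.
∂Q_d/∂p = −5050.
E = (-5050) × (2.64/13911.4) = -0.9583…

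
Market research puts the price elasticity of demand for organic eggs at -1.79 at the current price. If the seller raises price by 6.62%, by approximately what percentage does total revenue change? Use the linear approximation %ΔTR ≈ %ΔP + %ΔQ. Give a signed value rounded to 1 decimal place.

%ΔQ ≈ Ed × %ΔP = (-1.79) × (+6.62%) = -11.8498%
%ΔTR ≈ %ΔP + %ΔQ = (+6.62%) + (-11.8498%) = -5.2298%

-5.2%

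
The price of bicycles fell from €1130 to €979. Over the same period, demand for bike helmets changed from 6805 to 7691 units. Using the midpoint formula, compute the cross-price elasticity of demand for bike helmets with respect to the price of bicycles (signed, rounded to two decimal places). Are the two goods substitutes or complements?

%ΔQ_{bike helmets} = (7691 − 6805)/avg = 886/7248 = 0.122240…
%ΔP_{bicycles} = (979 − 1130)/avg = -151/1054.5 = -0.143195…
E_cross = (886/7248) / (-151/1054.5) = -0.8536…
E_cross < 0 ⇒ the goods are complements.

-0.85; complements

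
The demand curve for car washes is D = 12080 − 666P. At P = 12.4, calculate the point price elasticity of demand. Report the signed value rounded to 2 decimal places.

dD/dP = −666. At P = 12.4, D = 12080 − 666(12.4) = 3821.6.
Ed = (dD/dP)·(P/D) = −666 × (12.4/3821.6) = -2.1609…

-2.16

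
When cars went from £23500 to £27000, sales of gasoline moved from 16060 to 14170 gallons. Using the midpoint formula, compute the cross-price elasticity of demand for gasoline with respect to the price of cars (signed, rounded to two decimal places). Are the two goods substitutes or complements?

%ΔQ_{gasoline} = (14170 − 16060)/avg = -1890/15115 = -0.125041…
%ΔP_{cars} = (27000 − 23500)/avg = 3500/25250 = 0.138613…
E_cross = (-1890/15115) / (3500/25250) = -0.9020…
E_cross < 0 ⇒ the goods are complements.

-0.90; complements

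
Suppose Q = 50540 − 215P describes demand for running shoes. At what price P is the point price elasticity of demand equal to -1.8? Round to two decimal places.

151.12

Ed = −215P/(50540 − 215P). Set this equal to -1.8:
215P = 1.8·(50540 − 215P) ⇒ 215P(1 + 1.8) = 1.8·50540
P = 1.8·50540 / (215·2.8) = 151.1162…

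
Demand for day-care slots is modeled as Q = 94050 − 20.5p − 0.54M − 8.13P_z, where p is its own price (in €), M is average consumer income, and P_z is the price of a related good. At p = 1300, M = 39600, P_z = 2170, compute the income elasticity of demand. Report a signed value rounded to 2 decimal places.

-0.75

At the given values, Q = 94050 − 20.5(1300) − 0.54(39600) − 8.13(2170) = 28373.9.
∂Q/∂M = -0.54.
E = (-0.54) × (39600/28373.9) = -0.7536…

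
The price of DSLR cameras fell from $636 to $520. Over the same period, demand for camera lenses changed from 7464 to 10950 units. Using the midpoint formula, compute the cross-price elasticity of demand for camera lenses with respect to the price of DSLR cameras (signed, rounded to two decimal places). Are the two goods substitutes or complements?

-1.89; complements

%ΔQ_{camera lenses} = (10950 − 7464)/avg = 3486/9207 = 0.378624…
%ΔP_{DSLR cameras} = (520 − 636)/avg = -116/578 = -0.200692…
E_cross = (3486/9207) / (-116/578) = -1.8865…
E_cross < 0 ⇒ the goods are complements.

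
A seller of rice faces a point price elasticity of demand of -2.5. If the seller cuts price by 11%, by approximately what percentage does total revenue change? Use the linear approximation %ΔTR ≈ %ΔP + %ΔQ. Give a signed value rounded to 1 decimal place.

%ΔQ ≈ Ed × %ΔP = (-2.5) × (-11%) = +27.5000%
%ΔTR ≈ %ΔP + %ΔQ = (-11%) + (+27.5000%) = +16.5000%

+16.5%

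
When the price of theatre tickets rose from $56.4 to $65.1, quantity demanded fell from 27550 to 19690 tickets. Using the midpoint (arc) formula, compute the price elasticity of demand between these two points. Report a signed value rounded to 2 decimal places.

-2.32

%ΔQ = (19690 − 27550) / [(27550 + 19690)/2] = -7860/23620 = -0.332768…
%ΔP = (65.1 − 56.4) / [(56.4 + 65.1)/2] = 8.7/60.75 = 0.143209…
Arc Ed = %ΔQ / %ΔP = (-7860/23620) / (8.7/60.75) = -2.3236…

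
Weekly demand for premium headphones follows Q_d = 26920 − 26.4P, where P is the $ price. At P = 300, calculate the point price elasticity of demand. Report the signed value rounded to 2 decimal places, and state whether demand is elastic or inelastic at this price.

dQ_d/dP = −26.4. At P = 300, Q_d = 26920 − 26.4(300) = 19000.
Ed = (dQ_d/dP)·(P/Q_d) = −26.4 × (300/19000) = -0.4168…
|Ed| = 0.42 < 1, so demand is inelastic.

-0.42; inelastic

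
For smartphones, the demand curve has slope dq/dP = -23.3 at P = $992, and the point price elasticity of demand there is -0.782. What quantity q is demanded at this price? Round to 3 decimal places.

29557.033

Ed = (dq/dP)·(P/q) ⇒ q = (dq/dP)·P/Ed = (-23.3)·992/(-0.782) = 29557.03324…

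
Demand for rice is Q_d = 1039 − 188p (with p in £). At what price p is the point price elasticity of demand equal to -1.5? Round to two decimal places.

Ed = −188p/(1039 − 188p). Set this equal to -1.5:
188p = 1.5·(1039 − 188p) ⇒ 188p(1 + 1.5) = 1.5·1039
p = 1.5·1039 / (188·2.5) = 3.3159…

3.32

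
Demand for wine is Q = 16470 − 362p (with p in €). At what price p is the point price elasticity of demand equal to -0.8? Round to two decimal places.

Ed = −362p/(16470 − 362p). Set this equal to -0.8:
362p = 0.8·(16470 − 362p) ⇒ 362p(1 + 0.8) = 0.8·16470
p = 0.8·16470 / (362·1.8) = 20.2209…

20.22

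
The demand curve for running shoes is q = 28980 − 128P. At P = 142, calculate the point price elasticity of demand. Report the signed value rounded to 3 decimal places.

-1.682

dq/dP = −128. At P = 142, q = 28980 − 128(142) = 10804.
Ed = (dq/dP)·(P/q) = −128 × (142/10804) = -1.68233…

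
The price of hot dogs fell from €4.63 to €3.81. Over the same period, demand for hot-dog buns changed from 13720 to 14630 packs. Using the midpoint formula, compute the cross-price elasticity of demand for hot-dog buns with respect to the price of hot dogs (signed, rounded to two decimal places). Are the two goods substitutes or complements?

-0.33; complements

%ΔQ_{hot-dog buns} = (14630 − 13720)/avg = 910/14175 = 0.064197…
%ΔP_{hot dogs} = (3.81 − 4.63)/avg = -0.82/4.22 = -0.194312…
E_cross = (910/14175) / (-0.82/4.22) = -0.3303…
E_cross < 0 ⇒ the goods are complements.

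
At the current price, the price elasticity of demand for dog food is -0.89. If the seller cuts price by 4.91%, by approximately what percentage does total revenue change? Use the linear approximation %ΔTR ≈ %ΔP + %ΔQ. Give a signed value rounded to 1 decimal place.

%ΔQ ≈ Ed × %ΔP = (-0.89) × (-4.91%) = +4.3699%
%ΔTR ≈ %ΔP + %ΔQ = (-4.91%) + (+4.3699%) = -0.5401%

-0.5%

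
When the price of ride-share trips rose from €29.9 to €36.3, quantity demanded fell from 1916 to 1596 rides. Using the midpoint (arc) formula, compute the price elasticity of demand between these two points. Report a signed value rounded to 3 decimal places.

%ΔQ = (1596 − 1916) / [(1916 + 1596)/2] = -320/1756 = -0.182232…
%ΔP = (36.3 − 29.9) / [(29.9 + 36.3)/2] = 6.4/33.1 = 0.193353…
Arc Ed = %ΔQ / %ΔP = (-320/1756) / (6.4/33.1) = -0.94248…

-0.942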